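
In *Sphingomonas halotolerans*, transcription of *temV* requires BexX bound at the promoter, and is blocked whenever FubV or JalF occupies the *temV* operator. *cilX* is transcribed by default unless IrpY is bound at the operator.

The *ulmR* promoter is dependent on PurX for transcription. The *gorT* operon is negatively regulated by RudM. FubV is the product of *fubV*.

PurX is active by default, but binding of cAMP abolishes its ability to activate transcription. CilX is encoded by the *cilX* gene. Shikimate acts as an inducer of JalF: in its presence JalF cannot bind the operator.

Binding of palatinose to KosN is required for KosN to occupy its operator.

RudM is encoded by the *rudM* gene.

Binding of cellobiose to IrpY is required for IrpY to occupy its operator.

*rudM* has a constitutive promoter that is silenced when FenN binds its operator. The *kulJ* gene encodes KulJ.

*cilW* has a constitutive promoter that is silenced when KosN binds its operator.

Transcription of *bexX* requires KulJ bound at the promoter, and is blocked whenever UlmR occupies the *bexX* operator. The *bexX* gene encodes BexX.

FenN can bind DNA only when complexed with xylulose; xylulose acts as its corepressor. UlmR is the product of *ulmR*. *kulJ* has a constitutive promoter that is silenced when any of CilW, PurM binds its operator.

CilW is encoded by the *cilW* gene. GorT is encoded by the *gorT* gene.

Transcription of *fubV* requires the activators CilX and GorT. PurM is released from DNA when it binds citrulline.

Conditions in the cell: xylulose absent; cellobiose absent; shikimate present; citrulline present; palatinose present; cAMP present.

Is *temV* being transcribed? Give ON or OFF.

ON

Cellobiose is absent, so IrpY is inactive.
With no repressor bound, *cilX* is transcribed.
So CilX is produced and active.
Xylulose is absent, so FenN is inactive.
With no repressor bound, *rudM* is transcribed.
So RudM is produced and active.
With repressor RudM bound, *gorT* is not transcribed.
So GorT is not produced.
Required activator GorT is absent, so *fubV* is not transcribed.
So FubV is not produced.
Shikimate is present, so JalF is inactive.
cAMP is present, so PurX is inactive.
Required activator PurX is absent, so *ulmR* is not transcribed.
So UlmR is not produced.
Palatinose is present, so KosN is active.
With repressor KosN bound, *cilW* is not transcribed.
So CilW is not produced.
Citrulline is present, so PurM is inactive.
With no repressor bound, *kulJ* is transcribed.
So KulJ is produced and active.
No repressor is bound and KulJ is active, so *bexX* is transcribed.
So BexX is produced and active.
No repressor is bound and BexX is active, so *temV* is transcribed.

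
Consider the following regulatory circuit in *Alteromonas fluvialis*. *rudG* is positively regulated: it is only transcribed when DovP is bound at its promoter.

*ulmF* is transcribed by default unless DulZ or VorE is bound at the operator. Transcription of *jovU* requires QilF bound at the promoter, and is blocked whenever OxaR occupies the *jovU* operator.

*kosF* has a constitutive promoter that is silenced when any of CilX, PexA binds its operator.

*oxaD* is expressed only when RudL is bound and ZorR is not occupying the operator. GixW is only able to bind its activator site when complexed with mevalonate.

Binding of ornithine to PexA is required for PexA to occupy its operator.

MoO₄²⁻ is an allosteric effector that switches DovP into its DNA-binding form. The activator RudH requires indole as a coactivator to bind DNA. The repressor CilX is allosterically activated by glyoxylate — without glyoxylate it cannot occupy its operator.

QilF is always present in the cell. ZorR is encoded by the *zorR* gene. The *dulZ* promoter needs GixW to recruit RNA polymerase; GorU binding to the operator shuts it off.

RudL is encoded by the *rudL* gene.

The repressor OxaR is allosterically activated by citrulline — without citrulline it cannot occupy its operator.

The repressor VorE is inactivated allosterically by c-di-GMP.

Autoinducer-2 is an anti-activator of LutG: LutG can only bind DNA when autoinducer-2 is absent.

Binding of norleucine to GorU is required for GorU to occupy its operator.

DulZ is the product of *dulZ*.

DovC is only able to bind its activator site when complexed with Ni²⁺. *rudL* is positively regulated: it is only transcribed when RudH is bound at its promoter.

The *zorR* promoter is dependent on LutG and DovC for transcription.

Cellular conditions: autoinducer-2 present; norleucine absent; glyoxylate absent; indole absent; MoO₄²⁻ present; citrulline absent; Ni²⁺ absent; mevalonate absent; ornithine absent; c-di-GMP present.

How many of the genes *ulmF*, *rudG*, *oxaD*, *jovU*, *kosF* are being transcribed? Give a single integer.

4

Norleucine is absent, so GorU is inactive.
Mevalonate is absent, so GixW is inactive.
Required activator GixW is absent, so *dulZ* is not transcribed.
So DulZ is not produced.
c-di-GMP is present, so VorE is inactive.
With no repressor bound, *ulmF* is transcribed.
→ *ulmF* is ON.
MoO₄²⁻ is present, so DovP is active.
No repressor is bound and DovP is active, so *rudG* is transcribed.
→ *rudG* is ON.
Indole is absent, so RudH is inactive.
Required activator RudH is absent, so *rudL* is not transcribed.
So RudL is not produced.
Autoinducer-2 is present, so LutG is inactive.
Ni²⁺ is absent, so DovC is inactive.
Required activator LutG is absent, so *zorR* is not transcribed.
So ZorR is not produced.
Required activator RudL is absent, so *oxaD* is not transcribed.
→ *oxaD* is OFF.
Citrulline is absent, so OxaR is inactive.
QilF is produced constitutively and is active.
No repressor is bound and QilF is active, so *jovU* is transcribed.
→ *jovU* is ON.
Glyoxylate is absent, so CilX is inactive.
Ornithine is absent, so PexA is inactive.
With no repressor bound, *kosF* is transcribed.
→ *kosF* is ON.
4 of the 5 genes are transcribed.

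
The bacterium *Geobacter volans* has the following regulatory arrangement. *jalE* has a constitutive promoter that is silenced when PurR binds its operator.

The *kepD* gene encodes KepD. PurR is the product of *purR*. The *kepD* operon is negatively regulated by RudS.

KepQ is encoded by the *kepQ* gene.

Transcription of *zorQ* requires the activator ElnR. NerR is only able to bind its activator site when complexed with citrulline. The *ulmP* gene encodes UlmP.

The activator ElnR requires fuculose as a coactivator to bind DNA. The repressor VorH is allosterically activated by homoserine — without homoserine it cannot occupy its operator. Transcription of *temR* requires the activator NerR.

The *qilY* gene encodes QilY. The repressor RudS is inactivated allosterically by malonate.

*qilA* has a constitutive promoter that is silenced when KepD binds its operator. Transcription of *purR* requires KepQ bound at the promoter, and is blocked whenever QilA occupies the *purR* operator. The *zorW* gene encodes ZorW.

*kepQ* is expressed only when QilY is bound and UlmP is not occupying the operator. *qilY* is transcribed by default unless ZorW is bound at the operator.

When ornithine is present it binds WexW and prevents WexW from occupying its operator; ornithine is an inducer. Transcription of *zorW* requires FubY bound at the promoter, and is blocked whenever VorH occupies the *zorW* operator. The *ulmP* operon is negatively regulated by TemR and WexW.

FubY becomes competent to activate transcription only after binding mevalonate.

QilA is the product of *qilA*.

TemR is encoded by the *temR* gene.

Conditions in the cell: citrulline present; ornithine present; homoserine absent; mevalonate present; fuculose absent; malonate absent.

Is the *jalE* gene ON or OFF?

ON

Citrulline is present, so NerR is active.
No repressor is bound and NerR is active, so *temR* is transcribed.
So TemR is produced and active.
Ornithine is present, so WexW is inactive.
With repressor TemR bound, *ulmP* is not transcribed.
So UlmP is not produced.
Homoserine is absent, so VorH is inactive.
Mevalonate is present, so FubY is active.
No repressor is bound and FubY is active, so *zorW* is transcribed.
So ZorW is produced and active.
With repressor ZorW bound, *qilY* is not transcribed.
So QilY is not produced.
Required activator QilY is absent, so *kepQ* is not transcribed.
So KepQ is not produced.
Malonate is absent, so RudS is active.
With repressor RudS bound, *kepD* is not transcribed.
So KepD is not produced.
With no repressor bound, *qilA* is transcribed.
So QilA is produced and active.
With repressor QilA bound, *purR* is not transcribed.
So PurR is not produced.
With no repressor bound, *jalE* is transcribed.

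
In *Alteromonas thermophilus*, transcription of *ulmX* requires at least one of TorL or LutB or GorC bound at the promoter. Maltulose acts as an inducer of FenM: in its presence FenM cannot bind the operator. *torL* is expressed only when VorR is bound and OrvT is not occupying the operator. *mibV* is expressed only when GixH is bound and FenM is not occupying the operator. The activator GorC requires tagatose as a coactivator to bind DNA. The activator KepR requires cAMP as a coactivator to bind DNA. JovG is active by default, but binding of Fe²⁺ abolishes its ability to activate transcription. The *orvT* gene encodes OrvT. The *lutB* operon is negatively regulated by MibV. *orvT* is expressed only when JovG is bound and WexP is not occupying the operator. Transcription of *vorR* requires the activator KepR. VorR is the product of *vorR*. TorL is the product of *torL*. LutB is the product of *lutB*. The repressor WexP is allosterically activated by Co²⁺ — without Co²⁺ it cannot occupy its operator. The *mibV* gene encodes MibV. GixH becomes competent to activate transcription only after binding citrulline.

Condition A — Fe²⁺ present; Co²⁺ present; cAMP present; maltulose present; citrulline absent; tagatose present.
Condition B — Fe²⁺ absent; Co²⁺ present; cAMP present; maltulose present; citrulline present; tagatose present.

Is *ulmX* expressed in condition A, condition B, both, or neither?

both

Condition A:
Fe²⁺ is present, so JovG is inactive.
Co²⁺ is present, so WexP is active.
With repressor WexP bound, *orvT* is not transcribed.
So OrvT is not produced.
cAMP is present, so KepR is active.
No repressor is bound and KepR is active, so *vorR* is transcribed.
So VorR is produced and active.
No repressor is bound and VorR is active, so *torL* is transcribed.
So TorL is produced and active.
Maltulose is present, so FenM is inactive.
Citrulline is absent, so GixH is inactive.
Required activator GixH is absent, so *mibV* is not transcribed.
So MibV is not produced.
With no repressor bound, *lutB* is transcribed.
So LutB is produced and active.
Tagatose is present, so GorC is active.
Activator TorL is present, so *ulmX* is transcribed.
→ *ulmX* is ON in A.
Condition B:
Fe²⁺ is absent, so JovG is active.
Co²⁺ is present, so WexP is active.
With repressor WexP bound, *orvT* is not transcribed.
So OrvT is not produced.
cAMP is present, so KepR is active.
No repressor is bound and KepR is active, so *vorR* is transcribed.
So VorR is produced and active.
No repressor is bound and VorR is active, so *torL* is transcribed.
So TorL is produced and active.
Maltulose is present, so FenM is inactive.
Citrulline is present, so GixH is active.
No repressor is bound and GixH is active, so *mibV* is transcribed.
So MibV is produced and active.
With repressor MibV bound, *lutB* is not transcribed.
So LutB is not produced.
Tagatose is present, so GorC is active.
Activator TorL is present, so *ulmX* is transcribed.
→ *ulmX* is ON in B.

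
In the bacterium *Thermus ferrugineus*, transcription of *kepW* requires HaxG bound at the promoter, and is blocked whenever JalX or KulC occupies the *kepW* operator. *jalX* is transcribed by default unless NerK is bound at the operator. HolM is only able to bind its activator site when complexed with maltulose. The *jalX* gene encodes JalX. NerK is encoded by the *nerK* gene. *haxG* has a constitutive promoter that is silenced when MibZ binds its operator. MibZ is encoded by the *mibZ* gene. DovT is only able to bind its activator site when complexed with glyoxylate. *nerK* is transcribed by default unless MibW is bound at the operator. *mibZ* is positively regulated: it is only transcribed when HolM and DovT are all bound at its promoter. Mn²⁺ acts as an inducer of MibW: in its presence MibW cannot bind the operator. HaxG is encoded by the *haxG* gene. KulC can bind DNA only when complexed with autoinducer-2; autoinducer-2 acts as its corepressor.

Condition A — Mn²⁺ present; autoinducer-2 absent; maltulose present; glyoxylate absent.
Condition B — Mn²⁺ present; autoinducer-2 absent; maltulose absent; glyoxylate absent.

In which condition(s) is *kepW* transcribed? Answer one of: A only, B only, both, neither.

both

Condition A:
Mn²⁺ is present, so MibW is inactive.
With no repressor bound, *nerK* is transcribed.
So NerK is produced and active.
With repressor NerK bound, *jalX* is not transcribed.
So JalX is not produced.
Autoinducer-2 is absent, so KulC is inactive.
Maltulose is present, so HolM is active.
Glyoxylate is absent, so DovT is inactive.
Required activator DovT is absent, so *mibZ* is not transcribed.
So MibZ is not produced.
With no repressor bound, *haxG* is transcribed.
So HaxG is produced and active.
No repressor is bound and HaxG is active, so *kepW* is transcribed.
→ *kepW* is ON in A.
Condition B:
Mn²⁺ is present, so MibW is inactive.
With no repressor bound, *nerK* is transcribed.
So NerK is produced and active.
With repressor NerK bound, *jalX* is not transcribed.
So JalX is not produced.
Autoinducer-2 is absent, so KulC is inactive.
Maltulose is absent, so HolM is inactive.
Glyoxylate is absent, so DovT is inactive.
Required activator HolM is absent, so *mibZ* is not transcribed.
So MibZ is not produced.
With no repressor bound, *haxG* is transcribed.
So HaxG is produced and active.
No repressor is bound and HaxG is active, so *kepW* is transcribed.
→ *kepW* is ON in B.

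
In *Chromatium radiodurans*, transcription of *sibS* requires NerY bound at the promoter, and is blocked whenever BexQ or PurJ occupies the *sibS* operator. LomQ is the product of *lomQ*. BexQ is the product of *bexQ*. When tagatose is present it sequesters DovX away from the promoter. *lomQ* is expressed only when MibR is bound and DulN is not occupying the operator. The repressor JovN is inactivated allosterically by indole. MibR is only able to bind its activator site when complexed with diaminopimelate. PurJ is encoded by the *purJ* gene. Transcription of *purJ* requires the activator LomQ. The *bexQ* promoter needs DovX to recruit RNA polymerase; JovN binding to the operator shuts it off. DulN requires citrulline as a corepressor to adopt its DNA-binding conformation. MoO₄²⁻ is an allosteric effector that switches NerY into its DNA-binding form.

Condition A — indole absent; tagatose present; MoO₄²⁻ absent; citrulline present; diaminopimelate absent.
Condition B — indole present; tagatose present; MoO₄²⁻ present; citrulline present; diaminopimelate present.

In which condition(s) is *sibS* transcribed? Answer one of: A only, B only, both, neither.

B only

Condition A:
Indole is absent, so JovN is active.
Tagatose is present, so DovX is inactive.
With repressor JovN bound, *bexQ* is not transcribed.
So BexQ is not produced.
MoO₄²⁻ is absent, so NerY is inactive.
Citrulline is present, so DulN is active.
Diaminopimelate is absent, so MibR is inactive.
With repressor DulN bound, *lomQ* is not transcribed.
So LomQ is not produced.
Required activator LomQ is absent, so *purJ* is not transcribed.
So PurJ is not produced.
Required activator NerY is absent, so *sibS* is not transcribed.
→ *sibS* is OFF in A.
Condition B:
Indole is present, so JovN is inactive.
Tagatose is present, so DovX is inactive.
Required activator DovX is absent, so *bexQ* is not transcribed.
So BexQ is not produced.
MoO₄²⁻ is present, so NerY is active.
Citrulline is present, so DulN is active.
Diaminopimelate is present, so MibR is active.
With repressor DulN bound, *lomQ* is not transcribed.
So LomQ is not produced.
Required activator LomQ is absent, so *purJ* is not transcribed.
So PurJ is not produced.
No repressor is bound and NerY is active, so *sibS* is transcribed.
→ *sibS* is ON in B.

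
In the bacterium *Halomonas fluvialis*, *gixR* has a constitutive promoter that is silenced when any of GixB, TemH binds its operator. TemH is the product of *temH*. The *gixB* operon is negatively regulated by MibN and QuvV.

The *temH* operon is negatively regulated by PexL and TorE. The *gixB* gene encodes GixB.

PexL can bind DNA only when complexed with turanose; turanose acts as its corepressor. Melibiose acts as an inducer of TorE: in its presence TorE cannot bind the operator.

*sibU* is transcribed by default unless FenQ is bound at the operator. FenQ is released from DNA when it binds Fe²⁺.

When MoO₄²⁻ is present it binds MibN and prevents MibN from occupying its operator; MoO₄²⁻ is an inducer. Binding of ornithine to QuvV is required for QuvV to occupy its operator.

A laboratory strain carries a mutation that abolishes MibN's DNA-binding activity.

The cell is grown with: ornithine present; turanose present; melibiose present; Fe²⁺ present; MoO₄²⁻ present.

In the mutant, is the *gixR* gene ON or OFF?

ON

MibN is non-functional in this strain, so it has no effect.
Ornithine is present, so QuvV is active.
With repressor QuvV bound, *gixB* is not transcribed.
So GixB is not produced.
Turanose is present, so PexL is active.
Melibiose is present, so TorE is inactive.
With repressor PexL bound, *temH* is not transcribed.
So TemH is not produced.
With no repressor bound, *gixR* is transcribed.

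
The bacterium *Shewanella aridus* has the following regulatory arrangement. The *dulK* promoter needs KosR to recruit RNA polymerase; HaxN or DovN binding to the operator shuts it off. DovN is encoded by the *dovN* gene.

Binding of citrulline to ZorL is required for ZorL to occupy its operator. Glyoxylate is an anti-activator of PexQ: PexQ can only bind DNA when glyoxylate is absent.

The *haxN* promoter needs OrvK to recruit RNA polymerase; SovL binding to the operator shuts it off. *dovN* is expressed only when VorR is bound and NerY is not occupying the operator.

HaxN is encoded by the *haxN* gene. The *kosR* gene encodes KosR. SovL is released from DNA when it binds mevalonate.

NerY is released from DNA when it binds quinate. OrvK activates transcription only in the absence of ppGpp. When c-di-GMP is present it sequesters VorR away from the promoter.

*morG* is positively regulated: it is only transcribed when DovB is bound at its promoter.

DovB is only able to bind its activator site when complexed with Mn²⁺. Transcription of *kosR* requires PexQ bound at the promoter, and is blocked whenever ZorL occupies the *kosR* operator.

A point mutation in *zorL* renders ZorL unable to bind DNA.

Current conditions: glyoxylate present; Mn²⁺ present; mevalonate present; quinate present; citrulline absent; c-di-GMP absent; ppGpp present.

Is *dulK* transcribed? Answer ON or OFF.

OFF

Mevalonate is present, so SovL is inactive.
ppGpp is present, so OrvK is inactive.
Required activator OrvK is absent, so *haxN* is not transcribed.
So HaxN is not produced.
ZorL is non-functional in this strain, so it has no effect.
Glyoxylate is present, so PexQ is inactive.
Required activator PexQ is absent, so *kosR* is not transcribed.
So KosR is not produced.
c-di-GMP is absent, so VorR is active.
Quinate is present, so NerY is inactive.
No repressor is bound and VorR is active, so *dovN* is transcribed.
So DovN is produced and active.
With repressor DovN bound, *dulK* is not transcribed.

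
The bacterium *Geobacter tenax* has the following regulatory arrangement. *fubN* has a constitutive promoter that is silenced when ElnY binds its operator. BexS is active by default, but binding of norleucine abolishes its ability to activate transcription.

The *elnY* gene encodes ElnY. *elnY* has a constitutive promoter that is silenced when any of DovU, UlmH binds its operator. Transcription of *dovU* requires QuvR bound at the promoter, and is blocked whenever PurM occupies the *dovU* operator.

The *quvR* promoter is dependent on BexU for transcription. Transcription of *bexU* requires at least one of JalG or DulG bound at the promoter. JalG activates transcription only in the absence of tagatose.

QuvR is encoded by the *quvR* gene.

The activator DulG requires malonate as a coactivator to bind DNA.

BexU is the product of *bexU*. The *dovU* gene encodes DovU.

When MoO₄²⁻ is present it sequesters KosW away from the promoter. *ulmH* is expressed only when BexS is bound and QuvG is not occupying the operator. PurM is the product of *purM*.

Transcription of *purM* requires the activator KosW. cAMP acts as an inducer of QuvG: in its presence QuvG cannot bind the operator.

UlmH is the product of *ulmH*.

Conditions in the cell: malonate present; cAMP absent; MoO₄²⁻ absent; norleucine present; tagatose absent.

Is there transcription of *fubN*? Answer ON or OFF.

Tagatose is absent, so JalG is active.
Malonate is present, so DulG is active.
Activator JalG is present, so *bexU* is transcribed.
So BexU is produced and active.
No repressor is bound and BexU is active, so *quvR* is transcribed.
So QuvR is produced and active.
MoO₄²⁻ is absent, so KosW is active.
No repressor is bound and KosW is active, so *purM* is transcribed.
So PurM is produced and active.
With repressor PurM bound, *dovU* is not transcribed.
So DovU is not produced.
cAMP is absent, so QuvG is active.
Norleucine is present, so BexS is inactive.
With repressor QuvG bound, *ulmH* is not transcribed.
So UlmH is not produced.
With no repressor bound, *elnY* is transcribed.
So ElnY is produced and active.
With repressor ElnY bound, *fubN* is not transcribed.

OFF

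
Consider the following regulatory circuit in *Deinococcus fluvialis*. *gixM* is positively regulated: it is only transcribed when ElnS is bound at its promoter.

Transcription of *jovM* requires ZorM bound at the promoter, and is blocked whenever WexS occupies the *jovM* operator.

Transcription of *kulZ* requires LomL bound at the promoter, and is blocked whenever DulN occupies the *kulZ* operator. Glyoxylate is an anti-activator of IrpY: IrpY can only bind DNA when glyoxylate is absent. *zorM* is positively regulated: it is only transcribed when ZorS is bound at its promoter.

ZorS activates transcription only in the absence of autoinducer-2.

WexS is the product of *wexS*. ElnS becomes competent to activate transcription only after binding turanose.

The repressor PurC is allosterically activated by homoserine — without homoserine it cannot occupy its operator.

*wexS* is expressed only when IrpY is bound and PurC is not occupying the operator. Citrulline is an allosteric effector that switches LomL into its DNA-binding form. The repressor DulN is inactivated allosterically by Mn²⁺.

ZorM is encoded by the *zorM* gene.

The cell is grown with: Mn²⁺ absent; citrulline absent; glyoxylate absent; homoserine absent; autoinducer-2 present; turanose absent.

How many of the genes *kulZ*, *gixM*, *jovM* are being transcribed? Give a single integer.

Citrulline is absent, so LomL is inactive.
Mn²⁺ is absent, so DulN is active.
With repressor DulN bound, *kulZ* is not transcribed.
→ *kulZ* is OFF.
Turanose is absent, so ElnS is inactive.
Required activator ElnS is absent, so *gixM* is not transcribed.
→ *gixM* is OFF.
Glyoxylate is absent, so IrpY is active.
Homoserine is absent, so PurC is inactive.
No repressor is bound and IrpY is active, so *wexS* is transcribed.
So WexS is produced and active.
Autoinducer-2 is present, so ZorS is inactive.
Required activator ZorS is absent, so *zorM* is not transcribed.
So ZorM is not produced.
With repressor WexS bound, *jovM* is not transcribed.
→ *jovM* is OFF.
0 of the 3 genes are transcribed.

0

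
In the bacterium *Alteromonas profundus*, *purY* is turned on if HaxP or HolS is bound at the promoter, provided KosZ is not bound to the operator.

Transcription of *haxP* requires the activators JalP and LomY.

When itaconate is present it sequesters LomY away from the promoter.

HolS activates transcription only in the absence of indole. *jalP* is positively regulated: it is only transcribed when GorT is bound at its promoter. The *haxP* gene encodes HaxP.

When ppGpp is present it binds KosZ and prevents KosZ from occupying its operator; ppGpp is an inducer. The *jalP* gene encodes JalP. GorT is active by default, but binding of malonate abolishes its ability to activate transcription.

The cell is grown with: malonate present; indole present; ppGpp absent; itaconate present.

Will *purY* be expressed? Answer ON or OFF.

OFF

ppGpp is absent, so KosZ is active.
Malonate is present, so GorT is inactive.
Required activator GorT is absent, so *jalP* is not transcribed.
So JalP is not produced.
Itaconate is present, so LomY is inactive.
Required activator JalP is absent, so *haxP* is not transcribed.
So HaxP is not produced.
Indole is present, so HolS is inactive.
With repressor KosZ bound, *purY* is not transcribed.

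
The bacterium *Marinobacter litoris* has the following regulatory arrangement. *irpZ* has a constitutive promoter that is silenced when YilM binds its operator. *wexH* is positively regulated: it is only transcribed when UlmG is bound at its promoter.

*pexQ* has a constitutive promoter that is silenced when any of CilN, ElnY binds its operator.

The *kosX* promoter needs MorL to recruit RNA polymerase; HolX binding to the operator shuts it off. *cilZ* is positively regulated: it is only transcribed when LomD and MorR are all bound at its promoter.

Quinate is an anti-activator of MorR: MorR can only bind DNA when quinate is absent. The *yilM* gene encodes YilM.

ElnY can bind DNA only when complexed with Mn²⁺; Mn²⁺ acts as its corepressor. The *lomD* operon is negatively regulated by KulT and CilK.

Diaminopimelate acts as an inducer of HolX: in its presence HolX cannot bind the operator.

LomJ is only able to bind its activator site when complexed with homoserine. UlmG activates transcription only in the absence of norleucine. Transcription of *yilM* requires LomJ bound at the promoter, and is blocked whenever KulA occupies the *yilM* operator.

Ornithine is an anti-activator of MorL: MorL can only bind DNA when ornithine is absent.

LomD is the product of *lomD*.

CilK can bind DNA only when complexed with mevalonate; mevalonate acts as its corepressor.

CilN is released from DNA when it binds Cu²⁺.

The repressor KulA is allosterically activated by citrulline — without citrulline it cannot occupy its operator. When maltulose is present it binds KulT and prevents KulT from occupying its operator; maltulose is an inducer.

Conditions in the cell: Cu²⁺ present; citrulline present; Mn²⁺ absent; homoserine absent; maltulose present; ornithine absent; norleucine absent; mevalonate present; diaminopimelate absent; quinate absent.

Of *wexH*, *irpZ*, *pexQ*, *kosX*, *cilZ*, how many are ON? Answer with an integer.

3

Norleucine is absent, so UlmG is active.
No repressor is bound and UlmG is active, so *wexH* is transcribed.
→ *wexH* is ON.
Homoserine is absent, so LomJ is inactive.
Citrulline is present, so KulA is active.
With repressor KulA bound, *yilM* is not transcribed.
So YilM is not produced.
With no repressor bound, *irpZ* is transcribed.
→ *irpZ* is ON.
Cu²⁺ is present, so CilN is inactive.
Mn²⁺ is absent, so ElnY is inactive.
With no repressor bound, *pexQ* is transcribed.
→ *pexQ* is ON.
Diaminopimelate is absent, so HolX is active.
Ornithine is absent, so MorL is active.
With repressor HolX bound, *kosX* is not transcribed.
→ *kosX* is OFF.
Maltulose is present, so KulT is inactive.
Mevalonate is present, so CilK is active.
With repressor CilK bound, *lomD* is not transcribed.
So LomD is not produced.
Quinate is absent, so MorR is active.
Required activator LomD is absent, so *cilZ* is not transcribed.
→ *cilZ* is OFF.
3 of the 5 genes are transcribed.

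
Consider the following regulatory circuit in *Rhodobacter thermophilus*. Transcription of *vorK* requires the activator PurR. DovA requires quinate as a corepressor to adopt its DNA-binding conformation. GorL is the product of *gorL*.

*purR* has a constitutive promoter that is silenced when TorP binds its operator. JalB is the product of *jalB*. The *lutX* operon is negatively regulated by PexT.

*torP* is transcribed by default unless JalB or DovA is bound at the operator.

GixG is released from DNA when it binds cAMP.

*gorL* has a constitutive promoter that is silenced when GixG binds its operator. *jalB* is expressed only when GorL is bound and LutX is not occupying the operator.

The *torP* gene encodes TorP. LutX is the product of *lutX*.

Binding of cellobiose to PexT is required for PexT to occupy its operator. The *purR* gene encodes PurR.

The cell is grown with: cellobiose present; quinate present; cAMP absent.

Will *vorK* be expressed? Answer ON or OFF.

Cellobiose is present, so PexT is active.
With repressor PexT bound, *lutX* is not transcribed.
So LutX is not produced.
cAMP is absent, so GixG is active.
With repressor GixG bound, *gorL* is not transcribed.
So GorL is not produced.
Required activator GorL is absent, so *jalB* is not transcribed.
So JalB is not produced.
Quinate is present, so DovA is active.
With repressor DovA bound, *torP* is not transcribed.
So TorP is not produced.
With no repressor bound, *purR* is transcribed.
So PurR is produced and active.
No repressor is bound and PurR is active, so *vorK* is transcribed.

ON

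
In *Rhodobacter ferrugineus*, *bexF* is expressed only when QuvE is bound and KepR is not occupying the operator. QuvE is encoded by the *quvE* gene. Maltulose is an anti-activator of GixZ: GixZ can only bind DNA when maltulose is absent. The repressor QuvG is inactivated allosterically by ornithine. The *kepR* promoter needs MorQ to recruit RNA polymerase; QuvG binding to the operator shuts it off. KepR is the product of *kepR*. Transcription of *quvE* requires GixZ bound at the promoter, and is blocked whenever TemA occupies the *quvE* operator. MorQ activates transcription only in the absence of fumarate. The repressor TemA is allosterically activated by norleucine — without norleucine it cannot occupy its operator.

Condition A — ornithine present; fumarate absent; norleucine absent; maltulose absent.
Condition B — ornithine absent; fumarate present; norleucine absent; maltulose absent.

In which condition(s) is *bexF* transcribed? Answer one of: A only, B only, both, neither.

B only

Condition A:
Ornithine is present, so QuvG is inactive.
Fumarate is absent, so MorQ is active.
No repressor is bound and MorQ is active, so *kepR* is transcribed.
So KepR is produced and active.
Norleucine is absent, so TemA is inactive.
Maltulose is absent, so GixZ is active.
No repressor is bound and GixZ is active, so *quvE* is transcribed.
So QuvE is produced and active.
With repressor KepR bound, *bexF* is not transcribed.
→ *bexF* is OFF in A.
Condition B:
Ornithine is absent, so QuvG is active.
Fumarate is present, so MorQ is inactive.
With repressor QuvG bound, *kepR* is not transcribed.
So KepR is not produced.
Norleucine is absent, so TemA is inactive.
Maltulose is absent, so GixZ is active.
No repressor is bound and GixZ is active, so *quvE* is transcribed.
So QuvE is produced and active.
No repressor is bound and QuvE is active, so *bexF* is transcribed.
→ *bexF* is ON in B.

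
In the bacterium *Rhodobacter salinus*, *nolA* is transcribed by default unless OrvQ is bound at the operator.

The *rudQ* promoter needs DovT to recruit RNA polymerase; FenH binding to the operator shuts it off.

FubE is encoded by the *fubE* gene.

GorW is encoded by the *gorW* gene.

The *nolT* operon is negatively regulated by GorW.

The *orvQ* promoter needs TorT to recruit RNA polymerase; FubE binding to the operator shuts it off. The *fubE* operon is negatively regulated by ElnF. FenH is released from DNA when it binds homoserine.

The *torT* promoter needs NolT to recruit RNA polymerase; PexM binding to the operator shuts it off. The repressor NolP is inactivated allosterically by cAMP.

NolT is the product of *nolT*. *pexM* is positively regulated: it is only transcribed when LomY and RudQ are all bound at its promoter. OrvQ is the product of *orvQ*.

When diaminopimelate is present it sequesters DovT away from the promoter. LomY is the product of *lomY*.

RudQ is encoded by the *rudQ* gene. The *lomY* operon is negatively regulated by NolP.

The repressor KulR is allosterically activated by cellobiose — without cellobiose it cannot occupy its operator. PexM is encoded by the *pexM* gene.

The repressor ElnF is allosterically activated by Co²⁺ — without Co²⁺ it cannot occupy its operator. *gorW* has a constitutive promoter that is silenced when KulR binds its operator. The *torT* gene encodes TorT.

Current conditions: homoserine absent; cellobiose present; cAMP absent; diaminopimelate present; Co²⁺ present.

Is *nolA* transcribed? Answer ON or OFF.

Cellobiose is present, so KulR is active.
With repressor KulR bound, *gorW* is not transcribed.
So GorW is not produced.
With no repressor bound, *nolT* is transcribed.
So NolT is produced and active.
cAMP is absent, so NolP is active.
With repressor NolP bound, *lomY* is not transcribed.
So LomY is not produced.
Homoserine is absent, so FenH is active.
Diaminopimelate is present, so DovT is inactive.
With repressor FenH bound, *rudQ* is not transcribed.
So RudQ is not produced.
Required activator LomY is absent, so *pexM* is not transcribed.
So PexM is not produced.
No repressor is bound and NolT is active, so *torT* is transcribed.
So TorT is produced and active.
Co²⁺ is present, so ElnF is active.
With repressor ElnF bound, *fubE* is not transcribed.
So FubE is not produced.
No repressor is bound and TorT is active, so *orvQ* is transcribed.
So OrvQ is produced and active.
With repressor OrvQ bound, *nolA* is not transcribed.

OFF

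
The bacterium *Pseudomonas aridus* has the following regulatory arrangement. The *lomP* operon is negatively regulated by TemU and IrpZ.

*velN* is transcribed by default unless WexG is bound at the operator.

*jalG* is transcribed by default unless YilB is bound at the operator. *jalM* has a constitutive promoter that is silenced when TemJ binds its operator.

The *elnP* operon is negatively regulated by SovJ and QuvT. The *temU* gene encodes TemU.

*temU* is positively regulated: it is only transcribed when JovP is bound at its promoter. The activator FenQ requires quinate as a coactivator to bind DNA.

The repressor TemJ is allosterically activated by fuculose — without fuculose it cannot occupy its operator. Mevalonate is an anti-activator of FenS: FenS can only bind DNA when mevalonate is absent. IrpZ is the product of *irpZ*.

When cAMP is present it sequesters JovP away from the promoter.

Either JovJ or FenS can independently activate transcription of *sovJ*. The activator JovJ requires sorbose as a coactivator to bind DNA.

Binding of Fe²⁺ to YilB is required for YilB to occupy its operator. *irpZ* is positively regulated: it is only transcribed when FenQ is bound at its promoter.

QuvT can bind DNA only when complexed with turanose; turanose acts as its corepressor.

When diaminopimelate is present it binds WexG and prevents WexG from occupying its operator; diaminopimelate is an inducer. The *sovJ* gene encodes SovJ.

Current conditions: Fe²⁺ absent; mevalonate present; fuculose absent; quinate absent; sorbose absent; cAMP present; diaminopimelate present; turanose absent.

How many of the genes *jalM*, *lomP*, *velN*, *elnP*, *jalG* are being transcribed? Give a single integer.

5

Fuculose is absent, so TemJ is inactive.
With no repressor bound, *jalM* is transcribed.
→ *jalM* is ON.
cAMP is present, so JovP is inactive.
Required activator JovP is absent, so *temU* is not transcribed.
So TemU is not produced.
Quinate is absent, so FenQ is inactive.
Required activator FenQ is absent, so *irpZ* is not transcribed.
So IrpZ is not produced.
With no repressor bound, *lomP* is transcribed.
→ *lomP* is ON.
Diaminopimelate is present, so WexG is inactive.
With no repressor bound, *velN* is transcribed.
→ *velN* is ON.
Sorbose is absent, so JovJ is inactive.
Mevalonate is present, so FenS is inactive.
No activator is available at the *sovJ* promoter, so *sovJ* is not transcribed.
So SovJ is not produced.
Turanose is absent, so QuvT is inactive.
With no repressor bound, *elnP* is transcribed.
→ *elnP* is ON.
Fe²⁺ is absent, so YilB is inactive.
With no repressor bound, *jalG* is transcribed.
→ *jalG* is ON.
5 of the 5 genes are transcribed.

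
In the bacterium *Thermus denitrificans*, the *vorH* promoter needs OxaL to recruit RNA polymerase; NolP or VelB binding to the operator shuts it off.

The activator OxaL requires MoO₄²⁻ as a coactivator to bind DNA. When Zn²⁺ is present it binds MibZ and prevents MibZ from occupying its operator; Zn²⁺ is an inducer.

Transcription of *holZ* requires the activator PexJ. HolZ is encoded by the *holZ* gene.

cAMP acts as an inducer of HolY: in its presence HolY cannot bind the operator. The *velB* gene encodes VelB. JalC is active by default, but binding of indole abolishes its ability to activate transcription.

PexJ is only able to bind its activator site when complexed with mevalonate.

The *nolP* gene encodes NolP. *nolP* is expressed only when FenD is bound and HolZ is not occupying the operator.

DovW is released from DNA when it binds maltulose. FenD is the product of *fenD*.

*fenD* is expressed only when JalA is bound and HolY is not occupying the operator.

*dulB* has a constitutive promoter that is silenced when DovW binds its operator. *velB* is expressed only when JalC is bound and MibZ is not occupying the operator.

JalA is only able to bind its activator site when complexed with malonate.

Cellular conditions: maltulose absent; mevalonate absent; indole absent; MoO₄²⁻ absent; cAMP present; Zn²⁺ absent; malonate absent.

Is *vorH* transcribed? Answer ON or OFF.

OFF

MoO₄²⁻ is absent, so OxaL is inactive.
Mevalonate is absent, so PexJ is inactive.
Required activator PexJ is absent, so *holZ* is not transcribed.
So HolZ is not produced.
cAMP is present, so HolY is inactive.
Malonate is absent, so JalA is inactive.
Required activator JalA is absent, so *fenD* is not transcribed.
So FenD is not produced.
Required activator FenD is absent, so *nolP* is not transcribed.
So NolP is not produced.
Zn²⁺ is absent, so MibZ is active.
Indole is absent, so JalC is active.
With repressor MibZ bound, *velB* is not transcribed.
So VelB is not produced.
Required activator OxaL is absent, so *vorH* is not transcribed.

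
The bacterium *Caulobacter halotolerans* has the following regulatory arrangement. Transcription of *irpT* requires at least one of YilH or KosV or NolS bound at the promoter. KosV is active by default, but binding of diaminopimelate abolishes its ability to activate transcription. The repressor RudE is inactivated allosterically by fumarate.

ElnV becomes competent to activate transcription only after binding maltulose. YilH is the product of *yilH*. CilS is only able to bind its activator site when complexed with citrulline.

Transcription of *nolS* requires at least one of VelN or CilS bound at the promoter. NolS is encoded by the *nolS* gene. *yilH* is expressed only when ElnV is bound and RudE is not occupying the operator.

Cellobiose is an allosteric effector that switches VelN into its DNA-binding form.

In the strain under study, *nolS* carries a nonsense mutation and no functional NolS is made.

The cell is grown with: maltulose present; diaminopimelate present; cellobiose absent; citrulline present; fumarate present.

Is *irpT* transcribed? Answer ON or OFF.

ON

Maltulose is present, so ElnV is active.
Fumarate is present, so RudE is inactive.
No repressor is bound and ElnV is active, so *yilH* is transcribed.
So YilH is produced and active.
Diaminopimelate is present, so KosV is inactive.
NolS is non-functional in this strain, so it has no effect.
Activator YilH is present, so *irpT* is transcribed.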